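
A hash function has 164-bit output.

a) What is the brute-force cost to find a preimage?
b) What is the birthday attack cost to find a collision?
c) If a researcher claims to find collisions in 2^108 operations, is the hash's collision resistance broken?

Step 1: Preimage resistance requires brute-force of 2^164 operations.
Step 2: Collision resistance (birthday bound) = 2^(164/2) = 2^82.
Step 3: The claimed attack costs 2^108 operations.
Step 4: Since 2^108 >= 2^82, the claimed attack is no faster than the generic birthday attack, so this does not break collision resistance.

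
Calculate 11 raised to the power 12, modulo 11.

Step 1: Compute 11^12 mod 11 step by step, reducing modulo 11 at each step.
  11^1 mod 11 = 0
  11^2 mod 11 = (0 * 11) mod 11 = 0
  11^3 mod 11 = (0 * 11) mod 11 = 0
  11^4 mod 11 = (0 * 11) mod 11 = 0
  11^5 mod 11 = (0 * 11) mod 11 = 0
  11^6 mod 11 = (0 * 11) mod 11 = 0
  11^7 mod 11 = (0 * 11) mod 11 = 0
  11^8 mod 11 = (0 * 11) mod 11 = 0
  11^9 mod 11 = (0 * 11) mod 11 = 0
  11^10 mod 11 = (0 * 11) mod 11 = 0
  11^11 mod 11 = (0 * 11) mod 11 = 0
  11^12 mod 11 = (0 * 11) mod 11 = 0
Step 2: Result = 0.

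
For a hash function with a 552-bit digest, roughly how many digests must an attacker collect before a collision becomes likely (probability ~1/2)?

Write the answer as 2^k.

Step 1: The birthday paradox gives collision probability ~50% after sqrt(2^n) = 2^(n/2) hashes.
Step 2: For 552-bit output: 2^(552/2) = 2^276.
Step 3: Approximately 2^276 hash computations needed.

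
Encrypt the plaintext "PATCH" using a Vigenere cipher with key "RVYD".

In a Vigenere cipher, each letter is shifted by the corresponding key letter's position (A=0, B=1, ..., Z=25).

Step 1: Repeat key to match plaintext length:
  Plaintext: PATCH
  Key:       RVYDR
Step 2: Encrypt each letter:
  P(15) + R(17) = (15+17) mod 26 = 6 = G
  A(0) + V(21) = (0+21) mod 26 = 21 = V
  T(19) + Y(24) = (19+24) mod 26 = 17 = R
  C(2) + D(3) = (2+3) mod 26 = 5 = F
  H(7) + R(17) = (7+17) mod 26 = 24 = Y
Ciphertext: GVRFY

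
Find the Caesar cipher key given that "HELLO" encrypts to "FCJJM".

Step 1: Compare first letters: H (position 7) -> F (position 5).
Step 2: Shift = (5 - 7) mod 26 = 24.
The shift value is 24.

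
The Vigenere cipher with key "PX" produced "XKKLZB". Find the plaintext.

Step 1: Extend key: PXPXPX
Step 2: Decrypt each letter (c - k) mod 26:
  X(23) - P(15) = (23-15) mod 26 = 8 = I
  K(10) - X(23) = (10-23) mod 26 = 13 = N
  K(10) - P(15) = (10-15) mod 26 = 21 = V
  L(11) - X(23) = (11-23) mod 26 = 14 = O
  Z(25) - P(15) = (25-15) mod 26 = 10 = K
  B(1) - X(23) = (1-23) mod 26 = 4 = E
Plaintext: INVOKE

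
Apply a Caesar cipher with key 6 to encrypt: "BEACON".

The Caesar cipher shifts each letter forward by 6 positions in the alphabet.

Step 1: For each letter, shift forward by 6 positions (mod 26).
  B (position 1) -> position (1+6) mod 26 = 7 -> H
  E (position 4) -> position (4+6) mod 26 = 10 -> K
  A (position 0) -> position (0+6) mod 26 = 6 -> G
  C (position 2) -> position (2+6) mod 26 = 8 -> I
  O (position 14) -> position (14+6) mod 26 = 20 -> U
  N (position 13) -> position (13+6) mod 26 = 19 -> T
Result: HKGIUT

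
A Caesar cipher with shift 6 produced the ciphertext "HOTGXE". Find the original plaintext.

Step 1: Reverse the shift by subtracting 6 from each letter position.
  H (position 7) -> position (7-6) mod 26 = 1 -> B
  O (position 14) -> position (14-6) mod 26 = 8 -> I
  T (position 19) -> position (19-6) mod 26 = 13 -> N
  G (position 6) -> position (6-6) mod 26 = 0 -> A
  X (position 23) -> position (23-6) mod 26 = 17 -> R
  E (position 4) -> position (4-6) mod 26 = 24 -> Y
Decrypted message: BINARY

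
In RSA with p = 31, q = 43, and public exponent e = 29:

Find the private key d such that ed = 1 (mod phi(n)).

Step 1: n = 31 * 43 = 1333.
Step 2: phi(n) = 30 * 42 = 1260.
Step 3: Find d such that 29 * d = 1 (mod 1260).
Step 4: d = 29^(-1) mod 1260 = 869.
Verification: 29 * 869 = 25201 = 20 * 1260 + 1.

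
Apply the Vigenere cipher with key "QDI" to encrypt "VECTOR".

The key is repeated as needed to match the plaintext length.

Step 1: Repeat key to match plaintext length:
  Plaintext: VECTOR
  Key:       QDIQDI
Step 2: Encrypt each letter:
  V(21) + Q(16) = (21+16) mod 26 = 11 = L
  E(4) + D(3) = (4+3) mod 26 = 7 = H
  C(2) + I(8) = (2+8) mod 26 = 10 = K
  T(19) + Q(16) = (19+16) mod 26 = 9 = J
  O(14) + D(3) = (14+3) mod 26 = 17 = R
  R(17) + I(8) = (17+8) mod 26 = 25 = Z
Ciphertext: LHKJRZ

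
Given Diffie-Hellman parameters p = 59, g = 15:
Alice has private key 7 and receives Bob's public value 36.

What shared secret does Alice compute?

Step 1: s = B^a mod p = 36^7 mod 59.
  36^1 mod 59 = 36
  36^2 mod 59 = (36 * 36) mod 59 = 57
  36^3 mod 59 = (57 * 36) mod 59 = 46
  36^4 mod 59 = (46 * 36) mod 59 = 4
  36^5 mod 59 = (4 * 36) mod 59 = 26
  36^6 mod 59 = (26 * 36) mod 59 = 51
  36^7 mod 59 = (51 * 36) mod 59 = 7
Result: shared secret = 7.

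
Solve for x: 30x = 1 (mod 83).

Step 1: We need x such that 30 * x = 1 (mod 83).
Step 2: Using the extended Euclidean algorithm or trial:
  30 * 36 = 1080 = 13 * 83 + 1.
Step 3: Since 1080 mod 83 = 1, the inverse is x = 36.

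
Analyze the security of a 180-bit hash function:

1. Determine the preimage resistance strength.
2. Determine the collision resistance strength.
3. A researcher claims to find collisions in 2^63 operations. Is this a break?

Step 1: Preimage resistance requires brute-force of 2^180 operations.
Step 2: Collision resistance (birthday bound) = 2^(180/2) = 2^90.
Step 3: The claimed attack costs 2^63 operations.
Step 4: Since 2^63 < 2^90, the claimed attack beats the generic birthday bound, so collision resistance is broken.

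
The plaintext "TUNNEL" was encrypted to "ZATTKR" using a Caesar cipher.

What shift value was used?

Step 1: Compare first letters: T (position 19) -> Z (position 25).
Step 2: Shift = (25 - 19) mod 26 = 6.
The shift value is 6.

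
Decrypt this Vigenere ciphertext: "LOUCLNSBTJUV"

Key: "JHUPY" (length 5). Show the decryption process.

Step 1: Key 'JHUPY' has length 5. Extended key: JHUPYJHUPYJH
Step 2: Decrypt each position:
  L(11) - J(9) = 2 = C
  O(14) - H(7) = 7 = H
  U(20) - U(20) = 0 = A
  C(2) - P(15) = 13 = N
  L(11) - Y(24) = 13 = N
  N(13) - J(9) = 4 = E
  S(18) - H(7) = 11 = L
  B(1) - U(20) = 7 = H
  T(19) - P(15) = 4 = E
  J(9) - Y(24) = 11 = L
  U(20) - J(9) = 11 = L
  V(21) - H(7) = 14 = O
Plaintext: CHANNELHELLO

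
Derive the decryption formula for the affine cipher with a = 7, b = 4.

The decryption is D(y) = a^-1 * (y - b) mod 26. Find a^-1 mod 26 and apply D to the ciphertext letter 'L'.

Step 1: Find a^-1, the modular inverse of 7 mod 26.
Step 2: We need 7 * a^-1 = 1 (mod 26).
Step 3: 7 * 15 = 105 = 4 * 26 + 1, so a^-1 = 15.
Step 4: D(y) = 15(y - 4) mod 26.
Step 5: Apply to 'L' (y = 11): D(11) = 15 * (11 - 4) mod 26 = 15 * 7 mod 26 = 1 -> 'B'.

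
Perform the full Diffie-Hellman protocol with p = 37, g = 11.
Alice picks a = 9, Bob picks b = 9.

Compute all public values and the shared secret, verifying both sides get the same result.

Step 1: A = g^a mod p = 11^9 mod 37 = 36.
Step 2: B = g^b mod p = 11^9 mod 37 = 36.
Step 3: Alice computes s = B^a mod p = 36^9 mod 37 = 36.
Step 4: Bob computes s = A^b mod p = 36^9 mod 37 = 36.
Both sides agree: shared secret = 36.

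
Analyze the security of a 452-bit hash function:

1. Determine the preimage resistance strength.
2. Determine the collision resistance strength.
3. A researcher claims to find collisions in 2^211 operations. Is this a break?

Step 1: Preimage resistance requires brute-force of 2^452 operations.
Step 2: Collision resistance (birthday bound) = 2^(452/2) = 2^226.
Step 3: The claimed attack costs 2^211 operations.
Step 4: Since 2^211 < 2^226, the claimed attack beats the generic birthday bound, so collision resistance is broken.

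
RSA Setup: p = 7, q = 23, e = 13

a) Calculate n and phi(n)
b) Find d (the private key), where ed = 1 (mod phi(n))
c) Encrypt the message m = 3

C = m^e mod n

Step 1: n = 7 * 23 = 161.
Step 2: phi(n) = (7-1)(23-1) = 6 * 22 = 132.
Step 3: Find d = 13^(-1) mod 132 = 61.
  Verify: 13 * 61 = 793 = 1 (mod 132).
Step 4: C = 3^13 mod 161 = 101.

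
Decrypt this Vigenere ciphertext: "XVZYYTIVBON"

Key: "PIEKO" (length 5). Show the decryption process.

Step 1: Key 'PIEKO' has length 5. Extended key: PIEKOPIEKOP
Step 2: Decrypt each position:
  X(23) - P(15) = 8 = I
  V(21) - I(8) = 13 = N
  Z(25) - E(4) = 21 = V
  Y(24) - K(10) = 14 = O
  Y(24) - O(14) = 10 = K
  T(19) - P(15) = 4 = E
  I(8) - I(8) = 0 = A
  V(21) - E(4) = 17 = R
  B(1) - K(10) = 17 = R
  O(14) - O(14) = 0 = A
  N(13) - P(15) = 24 = Y
Plaintext: INVOKEARRAY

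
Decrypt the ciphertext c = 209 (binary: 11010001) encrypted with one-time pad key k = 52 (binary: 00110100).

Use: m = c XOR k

Step 1: XOR ciphertext with key:
  Ciphertext: 11010001
  Key:        00110100
  XOR:        11100101
Step 2: Plaintext = 11100101 = 229 in decimal.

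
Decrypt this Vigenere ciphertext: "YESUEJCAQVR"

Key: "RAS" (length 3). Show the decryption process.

Step 1: Key 'RAS' has length 3. Extended key: RASRASRASRA
Step 2: Decrypt each position:
  Y(24) - R(17) = 7 = H
  E(4) - A(0) = 4 = E
  S(18) - S(18) = 0 = A
  U(20) - R(17) = 3 = D
  E(4) - A(0) = 4 = E
  J(9) - S(18) = 17 = R
  C(2) - R(17) = 11 = L
  A(0) - A(0) = 0 = A
  Q(16) - S(18) = 24 = Y
  V(21) - R(17) = 4 = E
  R(17) - A(0) = 17 = R
Plaintext: HEADERLAYER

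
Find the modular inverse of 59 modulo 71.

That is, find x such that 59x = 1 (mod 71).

Step 1: We need x such that 59 * x = 1 (mod 71).
Step 2: Using the extended Euclidean algorithm or trial:
  59 * 65 = 3835 = 54 * 71 + 1.
Step 3: Since 3835 mod 71 = 1, the inverse is x = 65.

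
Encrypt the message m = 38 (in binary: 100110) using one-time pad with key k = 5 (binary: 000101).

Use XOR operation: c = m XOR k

Step 1: Write out the XOR operation bit by bit:
  Message: 100110
  Key:     000101
  XOR:     100011
Step 2: Convert to decimal: 100011 = 35.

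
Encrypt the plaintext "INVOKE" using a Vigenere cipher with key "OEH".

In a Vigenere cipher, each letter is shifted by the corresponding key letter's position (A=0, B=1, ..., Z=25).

Step 1: Repeat key to match plaintext length:
  Plaintext: INVOKE
  Key:       OEHOEH
Step 2: Encrypt each letter:
  I(8) + O(14) = (8+14) mod 26 = 22 = W
  N(13) + E(4) = (13+4) mod 26 = 17 = R
  V(21) + H(7) = (21+7) mod 26 = 2 = C
  O(14) + O(14) = (14+14) mod 26 = 2 = C
  K(10) + E(4) = (10+4) mod 26 = 14 = O
  E(4) + H(7) = (4+7) mod 26 = 11 = L
Ciphertext: WRCCOL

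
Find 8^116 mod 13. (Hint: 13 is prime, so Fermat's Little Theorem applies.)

Step 1: Since 13 is prime, by Fermat's Little Theorem: 8^12 = 1 (mod 13).
Step 2: Reduce exponent: 116 mod 12 = 8.
Step 3: So 8^116 = 8^8 (mod 13).
Step 4: 8^8 mod 13 = 1.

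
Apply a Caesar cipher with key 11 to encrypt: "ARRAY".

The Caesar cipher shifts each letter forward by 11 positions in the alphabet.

Step 1: For each letter, shift forward by 11 positions (mod 26).
  A (position 0) -> position (0+11) mod 26 = 11 -> L
  R (position 17) -> position (17+11) mod 26 = 2 -> C
  R (position 17) -> position (17+11) mod 26 = 2 -> C
  A (position 0) -> position (0+11) mod 26 = 11 -> L
  Y (position 24) -> position (24+11) mod 26 = 9 -> J
Result: LCCLJ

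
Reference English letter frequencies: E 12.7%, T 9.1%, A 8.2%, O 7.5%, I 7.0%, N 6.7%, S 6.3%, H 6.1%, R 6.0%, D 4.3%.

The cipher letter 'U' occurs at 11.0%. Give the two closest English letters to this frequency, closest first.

Step 1: Observed frequency of 'U' is 11.0%.
Step 2: Compute distances to each reference frequency and sort:
  E (12.7%): difference = 1.7% <-- BEST
  T (9.1%): difference = 1.9% <-- RUNNER-UP
  A (8.2%): difference = 2.8%
  O (7.5%): difference = 3.5%
  I (7.0%): difference = 4.0%
Step 3: Most likely is 'E' (12.7%, diff 1.7%); second most likely is 'T' (9.1%, diff 1.9%).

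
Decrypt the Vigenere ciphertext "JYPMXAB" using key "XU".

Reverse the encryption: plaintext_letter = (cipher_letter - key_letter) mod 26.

Step 1: Extend key: XUXUXUX
Step 2: Decrypt each letter (c - k) mod 26:
  J(9) - X(23) = (9-23) mod 26 = 12 = M
  Y(24) - U(20) = (24-20) mod 26 = 4 = E
  P(15) - X(23) = (15-23) mod 26 = 18 = S
  M(12) - U(20) = (12-20) mod 26 = 18 = S
  X(23) - X(23) = (23-23) mod 26 = 0 = A
  A(0) - U(20) = (0-20) mod 26 = 6 = G
  B(1) - X(23) = (1-23) mod 26 = 4 = E
Plaintext: MESSAGE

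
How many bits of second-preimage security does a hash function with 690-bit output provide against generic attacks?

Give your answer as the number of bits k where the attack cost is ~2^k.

Step 1: The hash has a 690-bit output.
Step 2: Second-preimage resistance means: given a specific input x, it should be infeasible to find a different y with h(y) = h(x).
With a 690-bit output, a generic search for a second preimage costs about 2^690 evaluations (each trial matches the fixed target with probability 2^-690).
Step 3: Security level = 690 bits.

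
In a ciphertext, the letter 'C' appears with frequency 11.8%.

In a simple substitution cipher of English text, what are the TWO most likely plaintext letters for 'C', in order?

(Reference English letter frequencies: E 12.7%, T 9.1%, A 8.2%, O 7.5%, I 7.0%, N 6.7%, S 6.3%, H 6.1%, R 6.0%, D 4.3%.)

Step 1: Observed frequency of 'C' is 11.8%.
Step 2: Compute distances to each reference frequency and sort:
  E (12.7%): difference = 0.9% <-- BEST
  T (9.1%): difference = 2.7% <-- RUNNER-UP
  A (8.2%): difference = 3.6%
  O (7.5%): difference = 4.3%
  I (7.0%): difference = 4.8%
Step 3: Most likely is 'E' (12.7%, diff 0.9%); second most likely is 'T' (9.1%, diff 2.7%).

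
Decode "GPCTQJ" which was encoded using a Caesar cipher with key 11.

Step 1: Reverse the shift by subtracting 11 from each letter position.
  G (position 6) -> position (6-11) mod 26 = 21 -> V
  P (position 15) -> position (15-11) mod 26 = 4 -> E
  C (position 2) -> position (2-11) mod 26 = 17 -> R
  T (position 19) -> position (19-11) mod 26 = 8 -> I
  Q (position 16) -> position (16-11) mod 26 = 5 -> F
  J (position 9) -> position (9-11) mod 26 = 24 -> Y
Decrypted message: VERIFY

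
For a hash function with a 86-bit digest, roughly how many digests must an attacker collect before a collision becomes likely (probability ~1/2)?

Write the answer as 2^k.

Step 1: The birthday paradox gives collision probability ~50% after sqrt(2^n) = 2^(n/2) hashes.
Step 2: For 86-bit output: 2^(86/2) = 2^43.
Step 3: Approximately 2^43 hash computations needed.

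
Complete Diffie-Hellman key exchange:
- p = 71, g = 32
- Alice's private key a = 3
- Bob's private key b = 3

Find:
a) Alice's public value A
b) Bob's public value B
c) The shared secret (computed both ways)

Step 1: A = g^a mod p = 32^3 mod 71 = 37.
Step 2: B = g^b mod p = 32^3 mod 71 = 37.
Step 3: Alice computes s = B^a mod p = 37^3 mod 71 = 30.
Step 4: Bob computes s = A^b mod p = 37^3 mod 71 = 30.
Both sides agree: shared secret = 30.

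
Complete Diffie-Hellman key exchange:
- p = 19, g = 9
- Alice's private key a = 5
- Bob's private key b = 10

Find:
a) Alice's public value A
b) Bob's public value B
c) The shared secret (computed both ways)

Step 1: A = g^a mod p = 9^5 mod 19 = 16.
Step 2: B = g^b mod p = 9^10 mod 19 = 9.
Step 3: Alice computes s = B^a mod p = 9^5 mod 19 = 16.
Step 4: Bob computes s = A^b mod p = 16^10 mod 19 = 16.
Both sides agree: shared secret = 16.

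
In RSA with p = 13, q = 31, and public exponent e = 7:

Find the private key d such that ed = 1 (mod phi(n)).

Step 1: n = 13 * 31 = 403.
Step 2: phi(n) = 12 * 30 = 360.
Step 3: Find d such that 7 * d = 1 (mod 360).
Step 4: d = 7^(-1) mod 360 = 103.
Verification: 7 * 103 = 721 = 2 * 360 + 1.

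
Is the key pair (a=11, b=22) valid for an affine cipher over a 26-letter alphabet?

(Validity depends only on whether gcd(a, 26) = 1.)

Step 1: Compute gcd(11, 26).
Step 2: gcd(11, 26) = 1.
Since gcd = 1, 11 is coprime with 26, so it is a valid key.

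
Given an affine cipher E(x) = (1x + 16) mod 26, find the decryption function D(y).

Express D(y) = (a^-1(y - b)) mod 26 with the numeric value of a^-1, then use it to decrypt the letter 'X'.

Step 1: Find a^-1, the modular inverse of 1 mod 26.
Step 2: We need 1 * a^-1 = 1 (mod 26).
Step 3: 1 * 1 = 1 = 0 * 26 + 1, so a^-1 = 1.
Step 4: D(y) = 1(y - 16) mod 26.
Step 5: Apply to 'X' (y = 23): D(23) = 1 * (23 - 16) mod 26 = 1 * 7 mod 26 = 7 -> 'H'.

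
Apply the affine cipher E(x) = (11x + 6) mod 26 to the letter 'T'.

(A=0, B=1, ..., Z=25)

Step 1: Convert 'T' to number: x = 19.
Step 2: E(19) = (11 * 19 + 6) mod 26 = 215 mod 26 = 7.
Step 3: Convert 7 back to letter: H.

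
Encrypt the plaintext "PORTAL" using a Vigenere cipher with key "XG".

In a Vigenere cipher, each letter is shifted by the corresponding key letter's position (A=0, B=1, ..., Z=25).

Step 1: Repeat key to match plaintext length:
  Plaintext: PORTAL
  Key:       XGXGXG
Step 2: Encrypt each letter:
  P(15) + X(23) = (15+23) mod 26 = 12 = M
  O(14) + G(6) = (14+6) mod 26 = 20 = U
  R(17) + X(23) = (17+23) mod 26 = 14 = O
  T(19) + G(6) = (19+6) mod 26 = 25 = Z
  A(0) + X(23) = (0+23) mod 26 = 23 = X
  L(11) + G(6) = (11+6) mod 26 = 17 = R
Ciphertext: MUOZXR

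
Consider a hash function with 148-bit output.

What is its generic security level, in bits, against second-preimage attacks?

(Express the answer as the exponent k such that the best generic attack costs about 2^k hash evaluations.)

Step 1: The hash has a 148-bit output.
Step 2: Second-preimage resistance means: given a specific input x, it should be infeasible to find a different y with h(y) = h(x).
With a 148-bit output, a generic search for a second preimage costs about 2^148 evaluations (each trial matches the fixed target with probability 2^-148).
Step 3: Security level = 148 bits.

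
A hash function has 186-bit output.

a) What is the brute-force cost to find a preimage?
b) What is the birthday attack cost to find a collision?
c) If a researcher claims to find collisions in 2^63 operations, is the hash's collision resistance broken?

Step 1: Preimage resistance requires brute-force of 2^186 operations.
Step 2: Collision resistance (birthday bound) = 2^(186/2) = 2^93.
Step 3: The claimed attack costs 2^63 operations.
Step 4: Since 2^63 < 2^93, the claimed attack beats the generic birthday bound, so collision resistance is broken.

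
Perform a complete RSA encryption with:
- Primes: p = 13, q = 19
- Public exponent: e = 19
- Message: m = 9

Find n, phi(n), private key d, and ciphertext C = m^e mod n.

Step 1: n = 13 * 19 = 247.
Step 2: phi(n) = (13-1)(19-1) = 12 * 18 = 216.
Step 3: Find d = 19^(-1) mod 216 = 91.
  Verify: 19 * 91 = 1729 = 1 (mod 216).
Step 4: C = 9^19 mod 247 = 9.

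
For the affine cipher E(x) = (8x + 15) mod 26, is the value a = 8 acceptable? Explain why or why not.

Step 1: Compute gcd(8, 26).
Step 2: gcd(8, 26) = 2.
Since gcd = 2 != 1, 8 shares a common factor with 26, so it cannot be used.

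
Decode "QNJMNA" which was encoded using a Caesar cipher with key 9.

Step 1: Reverse the shift by subtracting 9 from each letter position.
  Q (position 16) -> position (16-9) mod 26 = 7 -> H
  N (position 13) -> position (13-9) mod 26 = 4 -> E
  J (position 9) -> position (9-9) mod 26 = 0 -> A
  M (position 12) -> position (12-9) mod 26 = 3 -> D
  N (position 13) -> position (13-9) mod 26 = 4 -> E
  A (position 0) -> position (0-9) mod 26 = 17 -> R
Decrypted message: HEADER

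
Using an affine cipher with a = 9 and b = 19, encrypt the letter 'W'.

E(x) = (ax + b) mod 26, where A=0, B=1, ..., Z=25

Step 1: Convert 'W' to number: x = 22.
Step 2: E(22) = (9 * 22 + 19) mod 26 = 217 mod 26 = 9.
Step 3: Convert 9 back to letter: J.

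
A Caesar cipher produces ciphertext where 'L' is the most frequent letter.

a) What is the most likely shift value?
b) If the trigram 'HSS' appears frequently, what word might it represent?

Step 1: In English, 'E' is the most frequent letter (12.7%).
Step 2: The most frequent ciphertext letter is 'L' (position 11).
Step 3: Shift = (11 - 4) mod 26 = 7.
Step 4: Decrypt 'HSS' by shifting back 7:
  H -> A
  S -> L
  S -> L
Step 5: 'HSS' decrypts to 'ALL'.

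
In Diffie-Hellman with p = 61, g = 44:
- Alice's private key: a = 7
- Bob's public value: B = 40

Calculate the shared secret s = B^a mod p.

Step 1: s = B^a mod p = 40^7 mod 61.
  40^1 mod 61 = 40
  40^2 mod 61 = (40 * 40) mod 61 = 14
  40^3 mod 61 = (14 * 40) mod 61 = 11
  40^4 mod 61 = (11 * 40) mod 61 = 13
  40^5 mod 61 = (13 * 40) mod 61 = 32
  40^6 mod 61 = (32 * 40) mod 61 = 60
  40^7 mod 61 = (60 * 40) mod 61 = 21
Result: shared secret = 21.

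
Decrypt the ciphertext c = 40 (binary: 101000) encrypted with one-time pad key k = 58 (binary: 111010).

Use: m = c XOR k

Step 1: XOR ciphertext with key:
  Ciphertext: 101000
  Key:        111010
  XOR:        010010
Step 2: Plaintext = 010010 = 18 in decimal.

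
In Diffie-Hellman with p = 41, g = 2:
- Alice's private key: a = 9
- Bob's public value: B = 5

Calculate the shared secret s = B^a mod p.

Step 1: s = B^a mod p = 5^9 mod 41.
  5^1 mod 41 = 5
  5^2 mod 41 = (5 * 5) mod 41 = 25
  5^3 mod 41 = (25 * 5) mod 41 = 2
  5^4 mod 41 = (2 * 5) mod 41 = 10
  5^5 mod 41 = (10 * 5) mod 41 = 9
  5^6 mod 41 = (9 * 5) mod 41 = 4
  5^7 mod 41 = (4 * 5) mod 41 = 20
  5^8 mod 41 = (20 * 5) mod 41 = 18
  5^9 mod 41 = (18 * 5) mod 41 = 8
Result: shared secret = 8.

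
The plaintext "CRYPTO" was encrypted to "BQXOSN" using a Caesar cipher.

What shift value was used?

Step 1: Compare first letters: C (position 2) -> B (position 1).
Step 2: Shift = (1 - 2) mod 26 = 25.
The shift value is 25.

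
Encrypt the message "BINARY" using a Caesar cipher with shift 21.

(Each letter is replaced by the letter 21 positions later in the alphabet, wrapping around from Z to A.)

Step 1: For each letter, shift forward by 21 positions (mod 26).
  B (position 1) -> position (1+21) mod 26 = 22 -> W
  I (position 8) -> position (8+21) mod 26 = 3 -> D
  N (position 13) -> position (13+21) mod 26 = 8 -> I
  A (position 0) -> position (0+21) mod 26 = 21 -> V
  R (position 17) -> position (17+21) mod 26 = 12 -> M
  Y (position 24) -> position (24+21) mod 26 = 19 -> T
Result: WDIVMT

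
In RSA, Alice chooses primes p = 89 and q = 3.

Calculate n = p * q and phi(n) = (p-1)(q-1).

Step 1: n = p * q = 89 * 3 = 267.
Step 2: phi(n) = (p-1)(q-1) = 88 * 2 = 176.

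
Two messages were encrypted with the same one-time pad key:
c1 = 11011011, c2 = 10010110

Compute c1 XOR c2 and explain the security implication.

Step 1: c1 XOR c2 = (m1 XOR k) XOR (m2 XOR k).
Step 2: By XOR associativity/commutativity: = m1 XOR m2 XOR k XOR k = m1 XOR m2.
Step 3: 11011011 XOR 10010110 = 01001101 = 77.
Step 4: The key cancels out! An attacker learns m1 XOR m2 = 77, revealing the relationship between plaintexts.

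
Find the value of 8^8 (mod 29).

Step 1: Compute 8^8 mod 29 step by step, reducing modulo 29 at each step.
  8^1 mod 29 = 8
  8^2 mod 29 = (8 * 8) mod 29 = 6
  8^3 mod 29 = (6 * 8) mod 29 = 19
  8^4 mod 29 = (19 * 8) mod 29 = 7
  8^5 mod 29 = (7 * 8) mod 29 = 27
  8^6 mod 29 = (27 * 8) mod 29 = 13
  8^7 mod 29 = (13 * 8) mod 29 = 17
  8^8 mod 29 = (17 * 8) mod 29 = 20
Step 2: Result = 20.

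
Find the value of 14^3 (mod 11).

Step 1: Compute 14^3 mod 11 step by step, reducing modulo 11 at each step.
  14^1 mod 11 = 3
  14^2 mod 11 = (3 * 14) mod 11 = 9
  14^3 mod 11 = (9 * 14) mod 11 = 5
Step 2: Result = 5.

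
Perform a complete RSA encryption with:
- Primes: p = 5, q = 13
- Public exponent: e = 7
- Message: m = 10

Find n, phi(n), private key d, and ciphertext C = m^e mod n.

Step 1: n = 5 * 13 = 65.
Step 2: phi(n) = (5-1)(13-1) = 4 * 12 = 48.
Step 3: Find d = 7^(-1) mod 48 = 7.
  Verify: 7 * 7 = 49 = 1 (mod 48).
Step 4: C = 10^7 mod 65 = 10.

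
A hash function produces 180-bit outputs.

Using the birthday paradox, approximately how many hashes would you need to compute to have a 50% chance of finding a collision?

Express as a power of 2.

Step 1: The birthday paradox gives collision probability ~50% after sqrt(2^n) = 2^(n/2) hashes.
Step 2: For 180-bit output: 2^(180/2) = 2^90.
Step 3: Approximately 2^90 hash computations needed.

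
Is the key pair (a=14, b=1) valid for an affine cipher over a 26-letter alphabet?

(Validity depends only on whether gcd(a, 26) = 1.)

Step 1: Compute gcd(14, 26).
Step 2: gcd(14, 26) = 2.
Since gcd = 2 != 1, 14 shares a common factor with 26, so it cannot be used.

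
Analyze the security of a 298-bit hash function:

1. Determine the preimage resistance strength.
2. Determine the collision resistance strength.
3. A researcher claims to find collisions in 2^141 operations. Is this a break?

Step 1: Preimage resistance requires brute-force of 2^298 operations.
Step 2: Collision resistance (birthday bound) = 2^(298/2) = 2^149.
Step 3: The claimed attack costs 2^141 operations.
Step 4: Since 2^141 < 2^149, the claimed attack beats the generic birthday bound, so collision resistance is broken.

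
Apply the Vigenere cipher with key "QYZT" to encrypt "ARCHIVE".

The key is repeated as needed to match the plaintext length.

Step 1: Repeat key to match plaintext length:
  Plaintext: ARCHIVE
  Key:       QYZTQYZ
Step 2: Encrypt each letter:
  A(0) + Q(16) = (0+16) mod 26 = 16 = Q
  R(17) + Y(24) = (17+24) mod 26 = 15 = P
  C(2) + Z(25) = (2+25) mod 26 = 1 = B
  H(7) + T(19) = (7+19) mod 26 = 0 = A
  I(8) + Q(16) = (8+16) mod 26 = 24 = Y
  V(21) + Y(24) = (21+24) mod 26 = 19 = T
  E(4) + Z(25) = (4+25) mod 26 = 3 = D
Ciphertext: QPBAYTD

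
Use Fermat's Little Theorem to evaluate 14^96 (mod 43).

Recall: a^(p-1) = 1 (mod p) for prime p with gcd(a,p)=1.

Step 1: Since 43 is prime, by Fermat's Little Theorem: 14^42 = 1 (mod 43).
Step 2: Reduce exponent: 96 mod 42 = 12.
Step 3: So 14^96 = 14^12 (mod 43).
Step 4: 14^12 mod 43 = 11.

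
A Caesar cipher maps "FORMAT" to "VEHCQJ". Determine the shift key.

Step 1: Compare first letters: F (position 5) -> V (position 21).
Step 2: Shift = (21 - 5) mod 26 = 16.
The shift value is 16.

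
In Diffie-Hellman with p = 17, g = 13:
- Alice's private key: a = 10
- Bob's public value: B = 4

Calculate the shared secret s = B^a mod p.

Step 1: s = B^a mod p = 4^10 mod 17.
  4^1 mod 17 = 4
  4^2 mod 17 = (4 * 4) mod 17 = 16
  4^3 mod 17 = (16 * 4) mod 17 = 13
  4^4 mod 17 = (13 * 4) mod 17 = 1
  4^5 mod 17 = (1 * 4) mod 17 = 4
  4^6 mod 17 = (4 * 4) mod 17 = 16
  4^7 mod 17 = (16 * 4) mod 17 = 13
  4^8 mod 17 = (13 * 4) mod 17 = 1
  4^9 mod 17 = (1 * 4) mod 17 = 4
  4^10 mod 17 = (4 * 4) mod 17 = 16
Result: shared secret = 16.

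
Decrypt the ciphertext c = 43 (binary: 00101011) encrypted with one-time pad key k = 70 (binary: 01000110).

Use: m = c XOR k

Step 1: XOR ciphertext with key:
  Ciphertext: 00101011
  Key:        01000110
  XOR:        01101101
Step 2: Plaintext = 01101101 = 109 in decimal.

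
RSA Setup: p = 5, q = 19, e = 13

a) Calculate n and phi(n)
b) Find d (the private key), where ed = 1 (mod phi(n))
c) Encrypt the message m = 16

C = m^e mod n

Step 1: n = 5 * 19 = 95.
Step 2: phi(n) = (5-1)(19-1) = 4 * 18 = 72.
Step 3: Find d = 13^(-1) mod 72 = 61.
  Verify: 13 * 61 = 793 = 1 (mod 72).
Step 4: C = 16^13 mod 95 = 81.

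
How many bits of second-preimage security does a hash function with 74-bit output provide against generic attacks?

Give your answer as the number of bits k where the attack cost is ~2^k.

Step 1: The hash has a 74-bit output.
Step 2: Second-preimage resistance means: given a specific input x, it should be infeasible to find a different y with h(y) = h(x).
With a 74-bit output, a generic search for a second preimage costs about 2^74 evaluations (each trial matches the fixed target with probability 2^-74).
Step 3: Security level = 74 bits.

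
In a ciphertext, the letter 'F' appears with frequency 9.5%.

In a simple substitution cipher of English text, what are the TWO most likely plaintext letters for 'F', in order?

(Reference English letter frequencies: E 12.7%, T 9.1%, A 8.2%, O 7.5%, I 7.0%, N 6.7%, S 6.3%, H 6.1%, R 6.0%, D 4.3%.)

Step 1: Observed frequency of 'F' is 9.5%.
Step 2: Compute distances to each reference frequency and sort:
  T (9.1%): difference = 0.4% <-- BEST
  A (8.2%): difference = 1.3% <-- RUNNER-UP
  O (7.5%): difference = 2.0%
  I (7.0%): difference = 2.5%
  N (6.7%): difference = 2.8%
Step 3: Most likely is 'T' (9.1%, diff 0.4%); second most likely is 'A' (8.2%, diff 1.3%).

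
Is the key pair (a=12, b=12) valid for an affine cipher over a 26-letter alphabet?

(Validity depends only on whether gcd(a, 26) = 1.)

Step 1: Compute gcd(12, 26).
Step 2: gcd(12, 26) = 2.
Since gcd = 2 != 1, 12 shares a common factor with 26, so it cannot be used.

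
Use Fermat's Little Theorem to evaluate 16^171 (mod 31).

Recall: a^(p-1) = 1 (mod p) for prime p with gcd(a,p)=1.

Step 1: Since 31 is prime, by Fermat's Little Theorem: 16^30 = 1 (mod 31).
Step 2: Reduce exponent: 171 mod 30 = 21.
Step 3: So 16^171 = 16^21 (mod 31).
Step 4: 16^21 mod 31 = 16.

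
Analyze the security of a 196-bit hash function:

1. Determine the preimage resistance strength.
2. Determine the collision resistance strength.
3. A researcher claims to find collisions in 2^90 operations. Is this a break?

Step 1: Preimage resistance requires brute-force of 2^196 operations.
Step 2: Collision resistance (birthday bound) = 2^(196/2) = 2^98.
Step 3: The claimed attack costs 2^90 operations.
Step 4: Since 2^90 < 2^98, the claimed attack beats the generic birthday bound, so collision resistance is broken.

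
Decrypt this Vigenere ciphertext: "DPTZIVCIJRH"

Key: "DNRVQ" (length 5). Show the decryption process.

Step 1: Key 'DNRVQ' has length 5. Extended key: DNRVQDNRVQD
Step 2: Decrypt each position:
  D(3) - D(3) = 0 = A
  P(15) - N(13) = 2 = C
  T(19) - R(17) = 2 = C
  Z(25) - V(21) = 4 = E
  I(8) - Q(16) = 18 = S
  V(21) - D(3) = 18 = S
  C(2) - N(13) = 15 = P
  I(8) - R(17) = 17 = R
  J(9) - V(21) = 14 = O
  R(17) - Q(16) = 1 = B
  H(7) - D(3) = 4 = E
Plaintext: ACCESSPROBE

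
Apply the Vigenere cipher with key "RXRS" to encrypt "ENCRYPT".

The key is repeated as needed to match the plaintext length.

Step 1: Repeat key to match plaintext length:
  Plaintext: ENCRYPT
  Key:       RXRSRXR
Step 2: Encrypt each letter:
  E(4) + R(17) = (4+17) mod 26 = 21 = V
  N(13) + X(23) = (13+23) mod 26 = 10 = K
  C(2) + R(17) = (2+17) mod 26 = 19 = T
  R(17) + S(18) = (17+18) mod 26 = 9 = J
  Y(24) + R(17) = (24+17) mod 26 = 15 = P
  P(15) + X(23) = (15+23) mod 26 = 12 = M
  T(19) + R(17) = (19+17) mod 26 = 10 = K
Ciphertext: VKTJPMK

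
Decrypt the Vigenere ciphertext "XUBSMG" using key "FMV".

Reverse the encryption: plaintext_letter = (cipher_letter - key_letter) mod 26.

Step 1: Extend key: FMVFMV
Step 2: Decrypt each letter (c - k) mod 26:
  X(23) - F(5) = (23-5) mod 26 = 18 = S
  U(20) - M(12) = (20-12) mod 26 = 8 = I
  B(1) - V(21) = (1-21) mod 26 = 6 = G
  S(18) - F(5) = (18-5) mod 26 = 13 = N
  M(12) - M(12) = (12-12) mod 26 = 0 = A
  G(6) - V(21) = (6-21) mod 26 = 11 = L
Plaintext: SIGNAL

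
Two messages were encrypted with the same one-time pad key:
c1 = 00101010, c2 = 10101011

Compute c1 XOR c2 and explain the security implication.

Step 1: c1 XOR c2 = (m1 XOR k) XOR (m2 XOR k).
Step 2: By XOR associativity/commutativity: = m1 XOR m2 XOR k XOR k = m1 XOR m2.
Step 3: 00101010 XOR 10101011 = 10000001 = 129.
Step 4: The key cancels out! An attacker learns m1 XOR m2 = 129, revealing the relationship between plaintexts.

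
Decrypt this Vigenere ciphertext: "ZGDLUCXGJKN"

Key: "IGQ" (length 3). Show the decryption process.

Step 1: Key 'IGQ' has length 3. Extended key: IGQIGQIGQIG
Step 2: Decrypt each position:
  Z(25) - I(8) = 17 = R
  G(6) - G(6) = 0 = A
  D(3) - Q(16) = 13 = N
  L(11) - I(8) = 3 = D
  U(20) - G(6) = 14 = O
  C(2) - Q(16) = 12 = M
  X(23) - I(8) = 15 = P
  G(6) - G(6) = 0 = A
  J(9) - Q(16) = 19 = T
  K(10) - I(8) = 2 = C
  N(13) - G(6) = 7 = H
Plaintext: RANDOMPATCH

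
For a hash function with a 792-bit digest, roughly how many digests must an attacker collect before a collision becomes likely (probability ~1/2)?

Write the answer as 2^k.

Step 1: The birthday paradox gives collision probability ~50% after sqrt(2^n) = 2^(n/2) hashes.
Step 2: For 792-bit output: 2^(792/2) = 2^396.
Step 3: Approximately 2^396 hash computations needed.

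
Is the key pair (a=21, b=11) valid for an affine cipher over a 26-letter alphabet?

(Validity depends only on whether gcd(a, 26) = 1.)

Step 1: Compute gcd(21, 26).
Step 2: gcd(21, 26) = 1.
Since gcd = 1, 21 is coprime with 26, so it is a valid key.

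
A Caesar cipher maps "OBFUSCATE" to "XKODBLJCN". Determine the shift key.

Step 1: Compare first letters: O (position 14) -> X (position 23).
Step 2: Shift = (23 - 14) mod 26 = 9.
The shift value is 9.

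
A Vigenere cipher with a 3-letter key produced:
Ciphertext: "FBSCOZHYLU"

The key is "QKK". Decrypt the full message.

Step 1: Key 'QKK' has length 3. Extended key: QKKQKKQKKQ
Step 2: Decrypt each position:
  F(5) - Q(16) = 15 = P
  B(1) - K(10) = 17 = R
  S(18) - K(10) = 8 = I
  C(2) - Q(16) = 12 = M
  O(14) - K(10) = 4 = E
  Z(25) - K(10) = 15 = P
  H(7) - Q(16) = 17 = R
  Y(24) - K(10) = 14 = O
  L(11) - K(10) = 1 = B
  U(20) - Q(16) = 4 = E
Plaintext: PRIMEPROBE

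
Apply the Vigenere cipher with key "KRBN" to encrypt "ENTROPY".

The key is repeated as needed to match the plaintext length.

Step 1: Repeat key to match plaintext length:
  Plaintext: ENTROPY
  Key:       KRBNKRB
Step 2: Encrypt each letter:
  E(4) + K(10) = (4+10) mod 26 = 14 = O
  N(13) + R(17) = (13+17) mod 26 = 4 = E
  T(19) + B(1) = (19+1) mod 26 = 20 = U
  R(17) + N(13) = (17+13) mod 26 = 4 = E
  O(14) + K(10) = (14+10) mod 26 = 24 = Y
  P(15) + R(17) = (15+17) mod 26 = 6 = G
  Y(24) + B(1) = (24+1) mod 26 = 25 = Z
Ciphertext: OEUEYGZ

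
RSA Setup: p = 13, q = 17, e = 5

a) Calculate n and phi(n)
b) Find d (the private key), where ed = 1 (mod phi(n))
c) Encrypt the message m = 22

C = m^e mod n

Step 1: n = 13 * 17 = 221.
Step 2: phi(n) = (13-1)(17-1) = 12 * 16 = 192.
Step 3: Find d = 5^(-1) mod 192 = 77.
  Verify: 5 * 77 = 385 = 1 (mod 192).
Step 4: C = 22^5 mod 221 = 133.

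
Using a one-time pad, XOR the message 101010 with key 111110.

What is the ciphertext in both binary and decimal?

Step 1: Write out the XOR operation bit by bit:
  Message: 101010
  Key:     111110
  XOR:     010100
Step 2: Convert to decimal: 010100 = 20.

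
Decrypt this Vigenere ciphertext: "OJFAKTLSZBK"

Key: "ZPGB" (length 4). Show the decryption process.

Step 1: Key 'ZPGB' has length 4. Extended key: ZPGBZPGBZPG
Step 2: Decrypt each position:
  O(14) - Z(25) = 15 = P
  J(9) - P(15) = 20 = U
  F(5) - G(6) = 25 = Z
  A(0) - B(1) = 25 = Z
  K(10) - Z(25) = 11 = L
  T(19) - P(15) = 4 = E
  L(11) - G(6) = 5 = F
  S(18) - B(1) = 17 = R
  Z(25) - Z(25) = 0 = A
  B(1) - P(15) = 12 = M
  K(10) - G(6) = 4 = E
Plaintext: PUZZLEFRAME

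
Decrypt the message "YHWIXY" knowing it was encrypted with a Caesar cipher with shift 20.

Step 1: Reverse the shift by subtracting 20 from each letter position.
  Y (position 24) -> position (24-20) mod 26 = 4 -> E
  H (position 7) -> position (7-20) mod 26 = 13 -> N
  W (position 22) -> position (22-20) mod 26 = 2 -> C
  I (position 8) -> position (8-20) mod 26 = 14 -> O
  X (position 23) -> position (23-20) mod 26 = 3 -> D
  Y (position 24) -> position (24-20) mod 26 = 4 -> E
Decrypted message: ENCODE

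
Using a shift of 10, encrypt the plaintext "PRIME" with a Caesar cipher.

Step 1: For each letter, shift forward by 10 positions (mod 26).
  P (position 15) -> position (15+10) mod 26 = 25 -> Z
  R (position 17) -> position (17+10) mod 26 = 1 -> B
  I (position 8) -> position (8+10) mod 26 = 18 -> S
  M (position 12) -> position (12+10) mod 26 = 22 -> W
  E (position 4) -> position (4+10) mod 26 = 14 -> O
Result: ZBSWO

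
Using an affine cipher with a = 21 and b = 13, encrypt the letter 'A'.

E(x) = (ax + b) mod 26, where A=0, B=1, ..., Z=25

Step 1: Convert 'A' to number: x = 0.
Step 2: E(0) = (21 * 0 + 13) mod 26 = 13 mod 26 = 13.
Step 3: Convert 13 back to letter: N.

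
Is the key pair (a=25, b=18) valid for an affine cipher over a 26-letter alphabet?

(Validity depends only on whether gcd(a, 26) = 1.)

Step 1: Compute gcd(25, 26).
Step 2: gcd(25, 26) = 1.
Since gcd = 1, 25 is coprime with 26, so it is a valid key.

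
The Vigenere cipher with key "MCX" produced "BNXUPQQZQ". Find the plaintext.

Step 1: Extend key: MCXMCXMCX
Step 2: Decrypt each letter (c - k) mod 26:
  B(1) - M(12) = (1-12) mod 26 = 15 = P
  N(13) - C(2) = (13-2) mod 26 = 11 = L
  X(23) - X(23) = (23-23) mod 26 = 0 = A
  U(20) - M(12) = (20-12) mod 26 = 8 = I
  P(15) - C(2) = (15-2) mod 26 = 13 = N
  Q(16) - X(23) = (16-23) mod 26 = 19 = T
  Q(16) - M(12) = (16-12) mod 26 = 4 = E
  Z(25) - C(2) = (25-2) mod 26 = 23 = X
  Q(16) - X(23) = (16-23) mod 26 = 19 = T
Plaintext: PLAINTEXT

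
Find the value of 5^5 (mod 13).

Step 1: Compute 5^5 mod 13 step by step, reducing modulo 13 at each step.
  5^1 mod 13 = 5
  5^2 mod 13 = (5 * 5) mod 13 = 12
  5^3 mod 13 = (12 * 5) mod 13 = 8
  5^4 mod 13 = (8 * 5) mod 13 = 1
  5^5 mod 13 = (1 * 5) mod 13 = 5
Step 2: Result = 5.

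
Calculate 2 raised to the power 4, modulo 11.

Step 1: Compute 2^4 mod 11 step by step, reducing modulo 11 at each step.
  2^1 mod 11 = 2
  2^2 mod 11 = (2 * 2) mod 11 = 4
  2^3 mod 11 = (4 * 2) mod 11 = 8
  2^4 mod 11 = (8 * 2) mod 11 = 5
Step 2: Result = 5.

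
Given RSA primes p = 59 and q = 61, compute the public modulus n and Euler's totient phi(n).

Step 1: n = p * q = 59 * 61 = 3599.
Step 2: phi(n) = (p-1)(q-1) = 58 * 60 = 3480.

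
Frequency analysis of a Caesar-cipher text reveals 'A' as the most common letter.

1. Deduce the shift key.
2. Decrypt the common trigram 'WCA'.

Step 1: In English, 'E' is the most frequent letter (12.7%).
Step 2: The most frequent ciphertext letter is 'A' (position 0).
Step 3: Shift = (0 - 4) mod 26 = 22.
Step 4: Decrypt 'WCA' by shifting back 22:
  W -> A
  C -> G
  A -> E
Step 5: 'WCA' decrypts to 'AGE'.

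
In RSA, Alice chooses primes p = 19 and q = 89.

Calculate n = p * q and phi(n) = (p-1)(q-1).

Step 1: n = p * q = 19 * 89 = 1691.
Step 2: phi(n) = (p-1)(q-1) = 18 * 88 = 1584.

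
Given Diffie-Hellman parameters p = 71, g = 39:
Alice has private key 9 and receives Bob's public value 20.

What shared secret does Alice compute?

Step 1: s = B^a mod p = 20^9 mod 71.
  20^1 mod 71 = 20
  20^2 mod 71 = (20 * 20) mod 71 = 45
  20^3 mod 71 = (45 * 20) mod 71 = 48
  20^4 mod 71 = (48 * 20) mod 71 = 37
  20^5 mod 71 = (37 * 20) mod 71 = 30
  20^6 mod 71 = (30 * 20) mod 71 = 32
  20^7 mod 71 = (32 * 20) mod 71 = 1
  20^8 mod 71 = (1 * 20) mod 71 = 20
  20^9 mod 71 = (20 * 20) mod 71 = 45
Result: shared secret = 45.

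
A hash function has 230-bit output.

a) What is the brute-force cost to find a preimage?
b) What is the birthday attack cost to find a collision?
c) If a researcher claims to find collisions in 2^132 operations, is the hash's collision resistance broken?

Step 1: Preimage resistance requires brute-force of 2^230 operations.
Step 2: Collision resistance (birthday bound) = 2^(230/2) = 2^115.
Step 3: The claimed attack costs 2^132 operations.
Step 4: Since 2^132 >= 2^115, the claimed attack is no faster than the generic birthday attack, so this does not break collision resistance.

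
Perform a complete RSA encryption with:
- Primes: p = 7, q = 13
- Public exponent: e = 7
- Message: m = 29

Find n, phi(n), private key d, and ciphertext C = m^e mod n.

Step 1: n = 7 * 13 = 91.
Step 2: phi(n) = (7-1)(13-1) = 6 * 12 = 72.
Step 3: Find d = 7^(-1) mod 72 = 31.
  Verify: 7 * 31 = 217 = 1 (mod 72).
Step 4: C = 29^7 mod 91 = 29.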